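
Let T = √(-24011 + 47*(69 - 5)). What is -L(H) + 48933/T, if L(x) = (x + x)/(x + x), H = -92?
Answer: -1 - 16311*I*√21003/7001 ≈ -1.0 - 337.65*I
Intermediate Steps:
L(x) = 1 (L(x) = (2*x)/((2*x)) = (2*x)*(1/(2*x)) = 1)
T = I*√21003 (T = √(-24011 + 47*64) = √(-24011 + 3008) = √(-21003) = I*√21003 ≈ 144.92*I)
-L(H) + 48933/T = -1*1 + 48933/((I*√21003)) = -1 + 48933*(-I*√21003/21003) = -1 - 16311*I*√21003/7001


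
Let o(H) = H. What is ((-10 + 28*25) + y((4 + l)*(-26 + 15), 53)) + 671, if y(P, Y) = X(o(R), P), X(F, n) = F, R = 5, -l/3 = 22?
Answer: 1366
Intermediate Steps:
l = -66 (l = -3*22 = -66)
y(P, Y) = 5
((-10 + 28*25) + y((4 + l)*(-26 + 15), 53)) + 671 = ((-10 + 28*25) + 5) + 671 = ((-10 + 700) + 5) + 671 = (690 + 5) + 671 = 695 + 671 = 1366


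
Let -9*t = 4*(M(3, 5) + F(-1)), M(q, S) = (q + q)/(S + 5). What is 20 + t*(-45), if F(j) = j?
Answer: 12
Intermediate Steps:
M(q, S) = 2*q/(5 + S) (M(q, S) = (2*q)/(5 + S) = 2*q/(5 + S))
t = 8/45 (t = -4*(2*3/(5 + 5) - 1)/9 = -4*(2*3/10 - 1)/9 = -4*(2*3*(⅒) - 1)/9 = -4*(⅗ - 1)/9 = -4*(-2)/(9*5) = -⅑*(-8/5) = 8/45 ≈ 0.17778)
20 + t*(-45) = 20 + (8/45)*(-45) = 20 - 8 = 12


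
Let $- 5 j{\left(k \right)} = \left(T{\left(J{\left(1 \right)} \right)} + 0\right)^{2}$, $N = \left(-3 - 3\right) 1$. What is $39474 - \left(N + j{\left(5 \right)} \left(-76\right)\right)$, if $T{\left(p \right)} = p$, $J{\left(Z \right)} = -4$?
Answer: $\frac{196184}{5} \approx 39237.0$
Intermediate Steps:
$N = -6$ ($N = \left(-6\right) 1 = -6$)
$j{\left(k \right)} = - \frac{16}{5}$ ($j{\left(k \right)} = - \frac{\left(-4 + 0\right)^{2}}{5} = - \frac{\left(-4\right)^{2}}{5} = \left(- \frac{1}{5}\right) 16 = - \frac{16}{5}$)
$39474 - \left(N + j{\left(5 \right)} \left(-76\right)\right) = 39474 - \left(-6 - - \frac{1216}{5}\right) = 39474 - \left(-6 + \frac{1216}{5}\right) = 39474 - \frac{1186}{5} = \frac{196184}{5}$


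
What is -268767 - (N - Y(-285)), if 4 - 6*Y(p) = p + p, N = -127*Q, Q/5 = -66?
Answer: -931744/3 ≈ -3.1058e+5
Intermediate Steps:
Q = -330 (Q = 5*(-66) = -330)
N = 41910 (N = -127*(-330) = 41910)
Y(p) = ⅔ - p/3 (Y(p) = ⅔ - (p + p)/6 = ⅔ - p/3)
-268767 - (N - Y(-285)) = -268767 - (41910 - (⅔ - ⅓*(-285))) = -268767 - (41910 - (⅔ + 95)) = -268767 - (41910 - 1*287/3) = -268767 - (41910 - 287/3) = -268767 - 1*125443/3 = -268767 - 125443/3 = -931744/3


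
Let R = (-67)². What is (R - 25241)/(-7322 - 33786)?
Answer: 5188/10277 ≈ 0.50482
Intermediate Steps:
R = 4489
(R - 25241)/(-7322 - 33786) = (4489 - 25241)/(-7322 - 33786) = -20752/(-41108) = -20752*(-1/41108) = 5188/10277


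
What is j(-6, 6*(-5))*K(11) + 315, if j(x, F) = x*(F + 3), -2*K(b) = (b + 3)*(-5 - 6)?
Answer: 12789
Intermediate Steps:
K(b) = 33/2 + 11*b/2 (K(b) = -(b + 3)*(-5 - 6)/2 = -(3 + b)*(-11)/2 = -(-33 - 11*b)/2 = 33/2 + 11*b/2)
j(x, F) = x*(3 + F)
j(-6, 6*(-5))*K(11) + 315 = (-6*(3 + 6*(-5)))*(33/2 + (11/2)*11) + 315 = (-6*(3 - 30))*(33/2 + 121/2) + 315 = -6*(-27)*77 + 315 = 162*77 + 315 = 12474 + 315 = 12789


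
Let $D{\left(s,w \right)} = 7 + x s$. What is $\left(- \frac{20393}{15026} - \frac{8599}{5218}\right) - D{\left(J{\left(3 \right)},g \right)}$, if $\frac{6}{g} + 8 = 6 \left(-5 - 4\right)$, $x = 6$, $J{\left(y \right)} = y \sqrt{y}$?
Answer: $- \frac{196114731}{19601417} - 18 \sqrt{3} \approx -41.182$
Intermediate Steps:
$J{\left(y \right)} = y^{\frac{3}{2}}$
$g = - \frac{3}{31}$ ($g = \frac{6}{-8 + 6 \left(-5 - 4\right)} = \frac{6}{-8 + 6 \left(-9\right)} = \frac{6}{-8 - 54} = \frac{6}{-62} = 6 \left(- \frac{1}{62}\right) = - \frac{3}{31} \approx -0.096774$)
$D{\left(s,w \right)} = 7 + 6 s$
$\left(- \frac{20393}{15026} - \frac{8599}{5218}\right) - D{\left(J{\left(3 \right)},g \right)} = \left(- \frac{20393}{15026} - \frac{8599}{5218}\right) - \left(7 + 6 \cdot 3^{\frac{3}{2}}\right) = \left(\left(-20393\right) \frac{1}{15026} - \frac{8599}{5218}\right) - \left(7 + 6 \cdot 3 \sqrt{3}\right) = \left(- \frac{20393}{15026} - \frac{8599}{5218}\right) - \left(7 + 18 \sqrt{3}\right) = - \frac{58904812}{19601417} - \left(7 + 18 \sqrt{3}\right) = - \frac{196114731}{19601417} - 18 \sqrt{3}$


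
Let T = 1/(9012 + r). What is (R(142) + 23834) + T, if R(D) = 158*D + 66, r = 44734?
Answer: 2490374657/53746 ≈ 46336.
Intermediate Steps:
R(D) = 66 + 158*D
T = 1/53746 (T = 1/(9012 + 44734) = 1/53746 ≈ 1.8606e-5)
(R(142) + 23834) + T = ((66 + 158*142) + 23834) + 1/53746 = ((66 + 22436) + 23834) + 1/53746 = (22502 + 23834) + 1/53746 = 46336 + 1/53746 = 2490374657/53746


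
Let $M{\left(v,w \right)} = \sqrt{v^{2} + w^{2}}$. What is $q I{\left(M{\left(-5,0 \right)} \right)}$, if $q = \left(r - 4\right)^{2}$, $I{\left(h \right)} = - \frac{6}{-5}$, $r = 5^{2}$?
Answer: $\frac{2646}{5} \approx 529.2$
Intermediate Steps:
$r = 25$
$I{\left(h \right)} = \frac{6}{5}$ ($I{\left(h \right)} = \left(-6\right) \left(- \frac{1}{5}\right) = \frac{6}{5}$)
$q = 441$ ($q = \left(25 - 4\right)^{2} = 21^{2} = 441$)
$q I{\left(M{\left(-5,0 \right)} \right)} = 441 \cdot \frac{6}{5} = \frac{2646}{5}$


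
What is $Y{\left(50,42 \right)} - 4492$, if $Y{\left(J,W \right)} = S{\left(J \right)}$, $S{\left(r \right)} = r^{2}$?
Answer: $-1992$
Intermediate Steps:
$Y{\left(J,W \right)} = J^{2}$
$Y{\left(50,42 \right)} - 4492 = 50^{2} - 4492 = 2500 - 4492 = -1992$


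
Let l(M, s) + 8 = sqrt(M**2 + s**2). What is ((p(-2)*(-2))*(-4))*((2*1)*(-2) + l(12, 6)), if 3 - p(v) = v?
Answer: -480 + 240*sqrt(5) ≈ 56.656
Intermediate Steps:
p(v) = 3 - v
l(M, s) = -8 + sqrt(M**2 + s**2)
((p(-2)*(-2))*(-4))*((2*1)*(-2) + l(12, 6)) = (((3 - 1*(-2))*(-2))*(-4))*((2*1)*(-2) + (-8 + sqrt(12**2 + 6**2))) = (((3 + 2)*(-2))*(-4))*(2*(-2) + (-8 + sqrt(144 + 36))) = ((5*(-2))*(-4))*(-4 + (-8 + sqrt(180))) = (-10*(-4))*(-4 + (-8 + 6*sqrt(5))) = 40*(-12 + 6*sqrt(5)) = -480 + 240*sqrt(5)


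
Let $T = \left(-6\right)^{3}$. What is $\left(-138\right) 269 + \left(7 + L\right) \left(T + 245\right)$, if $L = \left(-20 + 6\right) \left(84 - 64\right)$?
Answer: $-45039$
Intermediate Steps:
$T = -216$
$L = -280$ ($L = \left(-14\right) 20 = -280$)
$\left(-138\right) 269 + \left(7 + L\right) \left(T + 245\right) = \left(-138\right) 269 + \left(7 - 280\right) \left(-216 + 245\right) = -37122 - 7917 = -45039$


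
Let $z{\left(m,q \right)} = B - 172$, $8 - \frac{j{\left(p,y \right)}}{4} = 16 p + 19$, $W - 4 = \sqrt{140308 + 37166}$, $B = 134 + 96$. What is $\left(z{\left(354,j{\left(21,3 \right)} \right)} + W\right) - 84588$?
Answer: $-84526 + \sqrt{177474} \approx -84105.0$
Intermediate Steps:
$B = 230$
$W = 4 + \sqrt{177474}$ ($W = 4 + \sqrt{140308 + 37166} = 4 + \sqrt{177474} \approx 425.28$)
$j{\left(p,y \right)} = -44 - 64 p$ ($j{\left(p,y \right)} = 32 - 4 \left(16 p + 19\right) = 32 - 4 \left(19 + 16 p\right) = 32 - \left(76 + 64 p\right) = -44 - 64 p$)
$z{\left(m,q \right)} = 58$ ($z{\left(m,q \right)} = 230 - 172 = 58$)
$\left(z{\left(354,j{\left(21,3 \right)} \right)} + W\right) - 84588 = \left(58 + \left(4 + \sqrt{177474}\right)\right) - 84588 = \left(62 + \sqrt{177474}\right) - 84588 = -84526 + \sqrt{177474}$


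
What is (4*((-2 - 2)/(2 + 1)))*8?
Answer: -128/3 ≈ -42.667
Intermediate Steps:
(4*((-2 - 2)/(2 + 1)))*8 = (4*(-4/3))*8 = -16/3*8 = -128/3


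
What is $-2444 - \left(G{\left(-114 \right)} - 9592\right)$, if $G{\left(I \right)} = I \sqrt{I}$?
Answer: $7148 + 114 i \sqrt{114} \approx 7148.0 + 1217.2 i$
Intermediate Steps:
$G{\left(I \right)} = I^{\frac{3}{2}}$
$-2444 - \left(G{\left(-114 \right)} - 9592\right) = -2444 - \left(\left(-114\right)^{\frac{3}{2}} - 9592\right) = -2444 - \left(- 114 i \sqrt{114} - 9592\right) = -2444 - \left(-9592 - 114 i \sqrt{114}\right) = -2444 + \left(9592 + 114 i \sqrt{114}\right) = 7148 + 114 i \sqrt{114}$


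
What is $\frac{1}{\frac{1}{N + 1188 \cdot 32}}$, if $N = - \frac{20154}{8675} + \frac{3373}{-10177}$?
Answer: $\frac{3356026249567}{88285475} \approx 38013.0$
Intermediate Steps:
$N = - \frac{234368033}{88285475}$ ($N = \left(-20154\right) \frac{1}{8675} + 3373 \left(- \frac{1}{10177}\right) = - \frac{20154}{8675} - \frac{3373}{10177} = - \frac{234368033}{88285475} \approx -2.6547$)
$\frac{1}{\frac{1}{N + 1188 \cdot 32}} = \frac{1}{\frac{1}{- \frac{234368033}{88285475} + 1188 \cdot 32}} = \frac{1}{\frac{1}{- \frac{234368033}{88285475} + 38016}} = \frac{1}{\frac{1}{\frac{3356026249567}{88285475}}} = \frac{1}{\frac{88285475}{3356026249567}} = \frac{3356026249567}{88285475}$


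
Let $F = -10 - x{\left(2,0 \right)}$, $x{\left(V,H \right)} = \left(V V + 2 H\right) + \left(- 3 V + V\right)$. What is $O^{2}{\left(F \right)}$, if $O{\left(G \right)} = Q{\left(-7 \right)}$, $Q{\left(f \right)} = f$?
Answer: $49$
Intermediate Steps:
$x{\left(V,H \right)} = V^{2} - 2 V + 2 H$ ($x{\left(V,H \right)} = \left(V^{2} + 2 H\right) - 2 V = V^{2} - 2 V + 2 H$)
$F = -10$ ($F = -10 - \left(2^{2} - 4 + 2 \cdot 0\right) = -10 - \left(4 - 4 + 0\right) = -10 - 0 = -10 + 0 = -10$)
$O{\left(G \right)} = -7$
$O^{2}{\left(F \right)} = \left(-7\right)^{2} = 49$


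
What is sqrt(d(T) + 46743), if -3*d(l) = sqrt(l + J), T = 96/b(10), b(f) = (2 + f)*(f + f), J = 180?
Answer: sqrt(10517175 - 15*sqrt(4510))/15 ≈ 216.19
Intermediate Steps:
b(f) = 2*f*(2 + f) (b(f) = (2 + f)*(2*f) = 2*f*(2 + f))
T = 2/5 (T = 96/((2*10*(2 + 10))) = 96/((2*10*12)) = 96/240 = 96*(1/240) = 2/5 ≈ 0.40000)
d(l) = -sqrt(180 + l)/3 (d(l) = -sqrt(l + 180)/3 = -sqrt(180 + l)/3)
sqrt(d(T) + 46743) = sqrt(-sqrt(180 + 2/5)/3 + 46743) = sqrt(-sqrt(4510)/15 + 46743) = sqrt(46743 - sqrt(4510)/15)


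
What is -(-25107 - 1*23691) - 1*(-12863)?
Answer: 61661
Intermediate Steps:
-(-25107 - 1*23691) - 1*(-12863) = -(-25107 - 23691) + 12863 = -1*(-48798) + 12863 = 48798 + 12863 = 61661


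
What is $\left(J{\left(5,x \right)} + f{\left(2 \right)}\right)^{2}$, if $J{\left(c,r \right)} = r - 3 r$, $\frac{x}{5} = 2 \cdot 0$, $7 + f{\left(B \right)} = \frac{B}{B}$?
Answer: $36$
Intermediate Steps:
$f{\left(B \right)} = -6$ ($f{\left(B \right)} = -7 + \frac{B}{B} = -7 + 1 = -6$)
$x = 0$ ($x = 5 \cdot 2 \cdot 0 = 5 \cdot 0 = 0$)
$J{\left(c,r \right)} = - 2 r$
$\left(J{\left(5,x \right)} + f{\left(2 \right)}\right)^{2} = \left(\left(-2\right) 0 - 6\right)^{2} = \left(0 - 6\right)^{2} = \left(-6\right)^{2} = 36$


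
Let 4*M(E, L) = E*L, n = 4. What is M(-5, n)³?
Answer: -125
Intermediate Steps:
M(E, L) = E*L/4 (M(E, L) = (E*L)/4 = E*L/4)
M(-5, n)³ = ((¼)*(-5)*4)³ = (-5)³ = -125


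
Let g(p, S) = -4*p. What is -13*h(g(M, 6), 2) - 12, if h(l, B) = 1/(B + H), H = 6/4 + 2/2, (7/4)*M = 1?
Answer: -134/9 ≈ -14.889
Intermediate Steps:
M = 4/7 (M = (4/7)*1 = 4/7 ≈ 0.57143)
H = 5/2 (H = 6*(¼) + 2*(½) = 3/2 + 1 = 5/2 ≈ 2.5000)
h(l, B) = 1/(5/2 + B) (h(l, B) = 1/(B + 5/2) = 1/(5/2 + B))
-13*h(g(M, 6), 2) - 12 = -26/(5 + 2*2) - 12 = -26/(5 + 4) - 12 = -26/9 - 12 = -134/9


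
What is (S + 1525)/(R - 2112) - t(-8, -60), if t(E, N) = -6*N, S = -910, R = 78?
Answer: -244285/678 ≈ -360.30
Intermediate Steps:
(S + 1525)/(R - 2112) - t(-8, -60) = (-910 + 1525)/(78 - 2112) - (-6)*(-60) = 615/(-2034) - 1*360 = 615*(-1/2034) - 360 = -205/678 - 360 = -244285/678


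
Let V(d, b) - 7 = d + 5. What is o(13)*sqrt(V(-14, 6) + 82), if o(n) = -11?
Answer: -44*sqrt(5) ≈ -98.387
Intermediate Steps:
V(d, b) = 12 + d (V(d, b) = 7 + (d + 5) = 7 + (5 + d) = 12 + d)
o(13)*sqrt(V(-14, 6) + 82) = -11*sqrt((12 - 14) + 82) = -11*sqrt(-2 + 82) = -44*sqrt(5)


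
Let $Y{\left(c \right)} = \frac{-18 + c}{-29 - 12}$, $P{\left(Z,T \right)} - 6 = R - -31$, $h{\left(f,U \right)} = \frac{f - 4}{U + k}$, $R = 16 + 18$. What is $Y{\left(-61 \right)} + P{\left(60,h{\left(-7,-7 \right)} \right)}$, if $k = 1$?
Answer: $\frac{2990}{41} \approx 72.927$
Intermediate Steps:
$R = 34$
$h{\left(f,U \right)} = \frac{-4 + f}{1 + U}$ ($h{\left(f,U \right)} = \frac{f - 4}{U + 1} = \frac{-4 + f}{1 + U}$)
$P{\left(Z,T \right)} = 71$ ($P{\left(Z,T \right)} = 6 + \left(34 - -31\right) = 6 + \left(34 + 31\right) = 6 + 65 = 71$)
$Y{\left(c \right)} = \frac{18}{41} - \frac{c}{41}$ ($Y{\left(c \right)} = \frac{-18 + c}{-41} = \left(-18 + c\right) \left(- \frac{1}{41}\right) = \frac{18}{41} - \frac{c}{41}$)
$Y{\left(-61 \right)} + P{\left(60,h{\left(-7,-7 \right)} \right)} = \left(\frac{18}{41} - - \frac{61}{41}\right) + 71 = \left(\frac{18}{41} + \frac{61}{41}\right) + 71 = \frac{79}{41} + 71 = \frac{2990}{41}$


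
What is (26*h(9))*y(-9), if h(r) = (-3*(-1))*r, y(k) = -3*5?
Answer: -10530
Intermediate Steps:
y(k) = -15
h(r) = 3*r
(26*h(9))*y(-9) = (26*(3*9))*(-15) = (26*27)*(-15) = 702*(-15) = -10530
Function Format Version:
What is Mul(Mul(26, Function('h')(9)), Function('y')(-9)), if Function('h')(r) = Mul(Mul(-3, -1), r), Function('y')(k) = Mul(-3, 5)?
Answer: -10530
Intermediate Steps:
Function('y')(k) = -15
Function('h')(r) = Mul(3, r)
Mul(Mul(26, Function('h')(9)), Function('y')(-9)) = Mul(Mul(26, Mul(3, 9)), -15) = Mul(Mul(26, 27), -15) = Mul(702, -15) = -10530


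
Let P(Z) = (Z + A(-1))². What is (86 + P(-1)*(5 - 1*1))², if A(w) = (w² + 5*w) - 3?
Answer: 116964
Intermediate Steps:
A(w) = -3 + w² + 5*w
P(Z) = (-7 + Z)² (P(Z) = (Z + (-3 + (-1)² + 5*(-1)))² = (Z + (-3 + 1 - 5))² = (Z - 7)² = (-7 + Z)²)
(86 + P(-1)*(5 - 1*1))² = (86 + (-7 - 1)²*(5 - 1*1))² = (86 + (-8)²*(5 - 1))² = (86 + 64*4)² = (86 + 256)² = 342² = 116964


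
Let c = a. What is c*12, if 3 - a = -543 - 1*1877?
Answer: 29076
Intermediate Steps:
a = 2423 (a = 3 - (-543 - 1*1877) = 3 - (-543 - 1877) = 3 - 1*(-2420) = 3 + 2420 = 2423)
c = 2423
c*12 = 2423*12 = 29076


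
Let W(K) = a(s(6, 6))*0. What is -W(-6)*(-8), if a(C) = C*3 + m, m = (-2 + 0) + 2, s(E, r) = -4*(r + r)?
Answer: 0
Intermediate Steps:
s(E, r) = -8*r
m = 0 (m = -2 + 2 = 0)
a(C) = 3*C (a(C) = C*3 + 0 = 3*C + 0 = 3*C)
W(K) = 0 (W(K) = (3*(-8*6))*0 = (3*(-48))*0 = -144*0 = 0)
-W(-6)*(-8) = -1*0*(-8) = 0*(-8) = 0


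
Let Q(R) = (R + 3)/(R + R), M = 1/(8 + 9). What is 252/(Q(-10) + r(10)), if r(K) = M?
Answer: 85680/139 ≈ 616.40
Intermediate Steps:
M = 1/17 ≈ 0.058824
r(K) = 1/17
Q(R) = (3 + R)/(2*R) (Q(R) = (3 + R)/((2*R)) = (3 + R)*(1/(2*R)) = (3 + R)/(2*R))
252/(Q(-10) + r(10)) = 252/((½)*(3 - 10)/(-10) + 1/17) = 252/((½)*(-⅒)*(-7) + 1/17) = 252/(7/20 + 1/17) = 252/(139/340) = (340/139)*252 = 85680/139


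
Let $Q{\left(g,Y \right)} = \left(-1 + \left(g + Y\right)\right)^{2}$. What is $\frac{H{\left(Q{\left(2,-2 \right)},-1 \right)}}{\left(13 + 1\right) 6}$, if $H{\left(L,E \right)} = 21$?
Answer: $\frac{1}{4} \approx 0.25$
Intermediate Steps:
$Q{\left(g,Y \right)} = \left(-1 + Y + g\right)^{2}$ ($Q{\left(g,Y \right)} = \left(-1 + \left(Y + g\right)\right)^{2} = \left(-1 + Y + g\right)^{2}$)
$\frac{H{\left(Q{\left(2,-2 \right)},-1 \right)}}{\left(13 + 1\right) 6} = \frac{21}{\left(13 + 1\right) 6} = \frac{21}{14 \cdot 6} = \frac{21}{84} = 21 \cdot \frac{1}{84} = \frac{1}{4}$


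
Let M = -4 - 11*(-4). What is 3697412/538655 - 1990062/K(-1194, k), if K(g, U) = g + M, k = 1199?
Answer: 538111830029/310803935 ≈ 1731.4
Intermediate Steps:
M = 40 (M = -4 + 44 = 40)
K(g, U) = 40 + g (K(g, U) = g + 40 = 40 + g)
3697412/538655 - 1990062/K(-1194, k) = 3697412/538655 - 1990062/(40 - 1194) = 3697412*(1/538655) - 1990062/(-1154) = 3697412/538655 - 1990062*(-1/1154) = 3697412/538655 + 995031/577 = 538111830029/310803935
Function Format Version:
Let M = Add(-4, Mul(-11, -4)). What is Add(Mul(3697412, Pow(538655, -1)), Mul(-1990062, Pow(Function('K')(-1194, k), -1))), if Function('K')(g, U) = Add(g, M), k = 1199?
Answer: Rational(538111830029, 310803935) ≈ 1731.4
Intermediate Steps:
M = 40 (M = Add(-4, 44) = 40)
Function('K')(g, U) = Add(40, g) (Function('K')(g, U) = Add(g, 40) = Add(40, g))
Add(Mul(3697412, Pow(538655, -1)), Mul(-1990062, Pow(Function('K')(-1194, k), -1))) = Add(Mul(3697412, Pow(538655, -1)), Mul(-1990062, Pow(Add(40, -1194), -1))) = Add(Mul(3697412, Rational(1, 538655)), Mul(-1990062, Pow(-1154, -1))) = Add(Rational(3697412, 538655), Mul(-1990062, Rational(-1, 1154))) = Add(Rational(3697412, 538655), Rational(995031, 577)) = Rational(538111830029, 310803935)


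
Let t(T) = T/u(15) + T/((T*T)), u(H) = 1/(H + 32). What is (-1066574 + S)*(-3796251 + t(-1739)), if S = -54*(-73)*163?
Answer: 2859566037844956/1739 ≈ 1.6444e+12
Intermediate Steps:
u(H) = 1/(32 + H)
S = 642546 (S = 3942*163 = 642546)
t(T) = 1/T + 47*T (t(T) = T/(1/(32 + 15)) + T/((T*T)) = T/(1/47) + T/(T**2) = T/(1/47) + T/T**2 = T*47 + 1/T = 47*T + 1/T = 1/T + 47*T)
(-1066574 + S)*(-3796251 + t(-1739)) = (-1066574 + 642546)*(-3796251 + (1/(-1739) + 47*(-1739))) = -424028*(-3796251 + (-1/1739 - 81733)) = -424028*(-3796251 - 142133688/1739) = -424028*(-6743814177/1739) = 2859566037844956/1739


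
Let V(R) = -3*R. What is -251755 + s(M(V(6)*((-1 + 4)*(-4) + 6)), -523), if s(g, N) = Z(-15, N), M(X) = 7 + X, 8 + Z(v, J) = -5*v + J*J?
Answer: 21841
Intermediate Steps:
Z(v, J) = -8 + J**2 - 5*v (Z(v, J) = -8 + (-5*v + J*J) = -8 + (-5*v + J**2) = -8 + (J**2 - 5*v) = -8 + J**2 - 5*v)
s(g, N) = 67 + N**2 (s(g, N) = -8 + N**2 - 5*(-15) = -8 + N**2 + 75 = 67 + N**2)
-251755 + s(M(V(6)*((-1 + 4)*(-4) + 6)), -523) = -251755 + (67 + (-523)**2) = -251755 + (67 + 273529) = -251755 + 273596 = 21841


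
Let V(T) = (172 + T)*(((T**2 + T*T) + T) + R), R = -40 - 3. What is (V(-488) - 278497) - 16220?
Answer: -150633929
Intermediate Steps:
R = -43
V(T) = (172 + T)*(-43 + T + 2*T**2) (V(T) = (172 + T)*(((T**2 + T*T) + T) - 43) = (172 + T)*(((T**2 + T**2) + T) - 43) = (172 + T)*((2*T**2 + T) - 43) = (172 + T)*((T + 2*T**2) - 43) = (172 + T)*(-43 + T + 2*T**2))
(V(-488) - 278497) - 16220 = ((-7396 + 2*(-488)**3 + 129*(-488) + 345*(-488)**2) - 278497) - 16220 = ((-7396 + 2*(-116214272) - 62952 + 345*238144) - 278497) - 16220 = ((-7396 - 232428544 - 62952 + 82159680) - 278497) - 16220 = (-150339212 - 278497) - 16220 = -150617709 - 16220 = -150633929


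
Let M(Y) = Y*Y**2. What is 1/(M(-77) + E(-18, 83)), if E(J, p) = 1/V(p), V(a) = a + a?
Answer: -166/75784477 ≈ -2.1904e-6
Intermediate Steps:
V(a) = 2*a
M(Y) = Y**3
E(J, p) = 1/(2*p)
1/(M(-77) + E(-18, 83)) = 1/((-77)**3 + (1/2)/83) = 1/(-456533 + (1/2)*(1/83)) = 1/(-456533 + 1/166) = 1/(-75784477/166) = -166/75784477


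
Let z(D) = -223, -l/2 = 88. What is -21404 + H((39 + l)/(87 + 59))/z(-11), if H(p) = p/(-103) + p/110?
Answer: -7895553325519/368882140 ≈ -21404.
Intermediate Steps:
l = -176 (l = -2*88 = -176)
H(p) = -7*p/11330 (H(p) = p*(-1/103) + p*(1/110) = -p/103 + p/110 = -7*p/11330)
-21404 + H((39 + l)/(87 + 59))/z(-11) = -21404 - 7*(39 - 176)/(11330*(87 + 59))/(-223) = -21404 - (-959)/(11330*146)*(-1/223) = -21404 - 7/11330*(-137/146)*(-1/223) = -21404 + (959/1654180)*(-1/223) = -21404 - 959/368882140 = -7895553325519/368882140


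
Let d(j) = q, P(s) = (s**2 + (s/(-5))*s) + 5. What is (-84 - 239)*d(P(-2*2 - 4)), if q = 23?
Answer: -7429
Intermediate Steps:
P(s) = 5 + 4*s**2/5 (P(s) = (s**2 + (s*(-1/5))*s) + 5 = (s**2 + (-s/5)*s) + 5 = (s**2 - s**2/5) + 5 = 4*s**2/5 + 5 = 5 + 4*s**2/5)
d(j) = 23
(-84 - 239)*d(P(-2*2 - 4)) = (-84 - 239)*23 = -323*23 = -7429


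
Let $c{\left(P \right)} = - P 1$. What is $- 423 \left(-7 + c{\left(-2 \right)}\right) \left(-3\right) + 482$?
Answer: $-5863$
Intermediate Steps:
$c{\left(P \right)} = - P$
$- 423 \left(-7 + c{\left(-2 \right)}\right) \left(-3\right) + 482 = - 423 \left(-7 - -2\right) \left(-3\right) + 482 = - 423 \left(-7 + 2\right) \left(-3\right) + 482 = - 423 \left(\left(-5\right) \left(-3\right)\right) + 482 = \left(-423\right) 15 + 482 = -6345 + 482 = -5863$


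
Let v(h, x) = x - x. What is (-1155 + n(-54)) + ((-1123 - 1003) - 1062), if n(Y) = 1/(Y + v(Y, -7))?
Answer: -234523/54 ≈ -4343.0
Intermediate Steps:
v(h, x) = 0
n(Y) = 1/Y (n(Y) = 1/(Y + 0) = 1/Y)
(-1155 + n(-54)) + ((-1123 - 1003) - 1062) = (-1155 + 1/(-54)) + ((-1123 - 1003) - 1062) = (-1155 - 1/54) + (-2126 - 1062) = -62371/54 - 3188 = -234523/54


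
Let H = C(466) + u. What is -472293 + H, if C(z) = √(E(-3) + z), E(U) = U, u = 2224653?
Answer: 1752360 + √463 ≈ 1.7524e+6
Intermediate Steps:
C(z) = √(-3 + z)
H = 2224653 + √463 (H = √(-3 + 466) + 2224653 = √463 + 2224653 = 2224653 + √463 ≈ 2.2247e+6)
-472293 + H = -472293 + (2224653 + √463) = 1752360 + √463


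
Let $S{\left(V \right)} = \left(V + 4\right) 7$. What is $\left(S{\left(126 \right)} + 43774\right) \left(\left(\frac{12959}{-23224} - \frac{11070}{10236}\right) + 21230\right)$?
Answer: $\frac{4697800399240203}{4952518} \approx 9.4857 \cdot 10^{8}$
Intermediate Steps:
$S{\left(V \right)} = 28 + 7 V$ ($S{\left(V \right)} = \left(4 + V\right) 7 = 28 + 7 V$)
$\left(S{\left(126 \right)} + 43774\right) \left(\left(\frac{12959}{-23224} - \frac{11070}{10236}\right) + 21230\right) = \left(\left(28 + 7 \cdot 126\right) + 43774\right) \left(\left(\frac{12959}{-23224} - \frac{11070}{10236}\right) + 21230\right) = \left(\left(28 + 882\right) + 43774\right) \left(\left(12959 \left(- \frac{1}{23224}\right) - \frac{1845}{1706}\right) + 21230\right) = \left(910 + 43774\right) \left(\left(- \frac{12959}{23224} - \frac{1845}{1706}\right) + 21230\right) = 44684 \left(- \frac{32478167}{19810072} + 21230\right) = 44684 \cdot \frac{420535350393}{19810072} = \frac{4697800399240203}{4952518}$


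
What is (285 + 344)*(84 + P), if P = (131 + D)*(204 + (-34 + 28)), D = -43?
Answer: 11012532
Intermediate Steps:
P = 17424 (P = (131 - 43)*(204 + (-34 + 28)) = 88*(204 - 6) = 88*198 = 17424)
(285 + 344)*(84 + P) = (285 + 344)*(84 + 17424) = 629*17508 = 11012532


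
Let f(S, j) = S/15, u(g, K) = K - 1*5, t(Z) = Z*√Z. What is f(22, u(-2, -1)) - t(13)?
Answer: 22/15 - 13*√13 ≈ -45.406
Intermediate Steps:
t(Z) = Z^(3/2)
u(g, K) = -5 + K (u(g, K) = K - 5 = -5 + K)
f(S, j) = S/15 (f(S, j) = S*(1/15) = S/15)
f(22, u(-2, -1)) - t(13) = (1/15)*22 - 13^(3/2) = 22/15 - 13*√13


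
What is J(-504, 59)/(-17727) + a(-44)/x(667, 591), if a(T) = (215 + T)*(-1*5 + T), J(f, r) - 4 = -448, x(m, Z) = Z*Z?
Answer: 242453/229322381 ≈ 0.0010573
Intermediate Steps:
x(m, Z) = Z²
J(f, r) = -444 (J(f, r) = 4 - 448 = -444)
a(T) = (-5 + T)*(215 + T) (a(T) = (215 + T)*(-5 + T) = (-5 + T)*(215 + T))
J(-504, 59)/(-17727) + a(-44)/x(667, 591) = -444/(-17727) + (-1075 + (-44)² + 210*(-44))/(591²) = -444*(-1/17727) + (-1075 + 1936 - 9240)/349281 = 148/5909 - 8379*1/349281 = 148/5909 - 931/38809 = 242453/229322381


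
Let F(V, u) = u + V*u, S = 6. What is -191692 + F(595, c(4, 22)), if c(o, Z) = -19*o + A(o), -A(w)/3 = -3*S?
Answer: -204804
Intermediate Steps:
A(w) = 54 (A(w) = -(-9)*6 = -3*(-18) = 54)
c(o, Z) = 54 - 19*o (c(o, Z) = -19*o + 54 = 54 - 19*o)
-191692 + F(595, c(4, 22)) = -191692 + (54 - 19*4)*(1 + 595) = -191692 + (54 - 76)*596 = -191692 - 22*596 = -191692 - 13112 = -204804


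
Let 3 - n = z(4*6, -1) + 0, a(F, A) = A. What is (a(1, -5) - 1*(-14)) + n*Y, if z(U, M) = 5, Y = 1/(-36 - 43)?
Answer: 713/79 ≈ 9.0253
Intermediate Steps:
Y = -1/79 (Y = 1/(-79) = -1/79 ≈ -0.012658)
n = -2 (n = 3 - (5 + 0) = 3 - 1*5 = 3 - 5 = -2)
(a(1, -5) - 1*(-14)) + n*Y = (-5 - 1*(-14)) - 2*(-1/79) = (-5 + 14) + 2/79 = 9 + 2/79 = 713/79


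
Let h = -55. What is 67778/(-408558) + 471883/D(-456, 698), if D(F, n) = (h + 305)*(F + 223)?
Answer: -98369821607/11899251750 ≈ -8.2669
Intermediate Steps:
D(F, n) = 55750 + 250*F (D(F, n) = (-55 + 305)*(F + 223) = 250*(223 + F) = 55750 + 250*F)
67778/(-408558) + 471883/D(-456, 698) = 67778/(-408558) + 471883/(55750 + 250*(-456)) = 67778*(-1/408558) + 471883/(55750 - 114000) = -33889/204279 + 471883/(-58250) = -33889/204279 + 471883*(-1/58250) = -33889/204279 - 471883/58250 = -98369821607/11899251750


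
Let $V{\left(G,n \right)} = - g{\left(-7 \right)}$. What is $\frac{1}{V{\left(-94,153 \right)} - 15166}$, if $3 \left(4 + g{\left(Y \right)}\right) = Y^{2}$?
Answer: $- \frac{3}{45535} \approx -6.5883 \cdot 10^{-5}$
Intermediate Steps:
$g{\left(Y \right)} = -4 + \frac{Y^{2}}{3}$
$V{\left(G,n \right)} = - \frac{37}{3}$ ($V{\left(G,n \right)} = - (-4 + \frac{\left(-7\right)^{2}}{3}) = - (-4 + \frac{1}{3} \cdot 49) = - (-4 + \frac{49}{3}) = \left(-1\right) \frac{37}{3} = - \frac{37}{3}$)
$\frac{1}{V{\left(-94,153 \right)} - 15166} = \frac{1}{- \frac{37}{3} - 15166} = \frac{1}{- \frac{45535}{3}} = - \frac{3}{45535}$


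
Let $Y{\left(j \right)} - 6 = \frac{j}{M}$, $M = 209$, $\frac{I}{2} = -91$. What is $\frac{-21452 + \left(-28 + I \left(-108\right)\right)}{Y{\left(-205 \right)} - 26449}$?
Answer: $\frac{15884}{230283} \approx 0.068976$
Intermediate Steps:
$I = -182$ ($I = 2 \left(-91\right) = -182$)
$Y{\left(j \right)} = 6 + \frac{j}{209}$
$\frac{-21452 + \left(-28 + I \left(-108\right)\right)}{Y{\left(-205 \right)} - 26449} = \frac{-21452 - -19628}{\left(6 + \frac{1}{209} \left(-205\right)\right) - 26449} = \frac{-21452 + \left(-28 + 19656\right)}{\left(6 - \frac{205}{209}\right) - 26449} = \frac{-21452 + 19628}{\frac{1049}{209} - 26449} = - \frac{1824}{- \frac{5526792}{209}} = \left(-1824\right) \left(- \frac{209}{5526792}\right) = \frac{15884}{230283}$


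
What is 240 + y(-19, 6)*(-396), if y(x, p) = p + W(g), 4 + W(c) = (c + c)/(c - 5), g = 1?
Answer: -354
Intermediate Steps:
W(c) = -4 + 2*c/(-5 + c) (W(c) = -4 + (c + c)/(c - 5) = -4 + (2*c)/(-5 + c) = -4 + 2*c/(-5 + c))
y(x, p) = -9/2 + p (y(x, p) = p + 2*(10 - 1*1)/(-5 + 1) = p + 2*(10 - 1)/(-4) = p + 2*(-1/4)*9 = p - 9/2 = -9/2 + p)
240 + y(-19, 6)*(-396) = 240 + (-9/2 + 6)*(-396) = 240 + (3/2)*(-396) = 240 - 594 = -354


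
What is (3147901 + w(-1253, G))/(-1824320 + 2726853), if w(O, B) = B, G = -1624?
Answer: 3146277/902533 ≈ 3.4861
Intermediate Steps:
(3147901 + w(-1253, G))/(-1824320 + 2726853) = (3147901 - 1624)/(-1824320 + 2726853) = 3146277/902533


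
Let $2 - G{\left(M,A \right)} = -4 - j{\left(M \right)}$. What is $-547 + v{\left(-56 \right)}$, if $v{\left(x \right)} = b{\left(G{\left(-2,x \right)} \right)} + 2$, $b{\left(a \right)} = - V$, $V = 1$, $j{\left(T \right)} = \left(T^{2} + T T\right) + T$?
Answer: $-546$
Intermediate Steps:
$j{\left(T \right)} = T + 2 T^{2}$ ($j{\left(T \right)} = \left(T^{2} + T^{2}\right) + T = 2 T^{2} + T = T + 2 T^{2}$)
$G{\left(M,A \right)} = 6 + M \left(1 + 2 M\right)$ ($G{\left(M,A \right)} = 2 - \left(-4 - M \left(1 + 2 M\right)\right) = 2 + \left(4 + M \left(1 + 2 M\right)\right) = 6 + M \left(1 + 2 M\right)$)
$b{\left(a \right)} = -1$ ($b{\left(a \right)} = \left(-1\right) 1 = -1$)
$v{\left(x \right)} = 1$ ($v{\left(x \right)} = -1 + 2 = 1$)
$-547 + v{\left(-56 \right)} = -547 + 1 = -546$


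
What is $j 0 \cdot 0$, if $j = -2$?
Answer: $0$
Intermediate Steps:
$j 0 \cdot 0 = \left(-2\right) 0 \cdot 0 = 0 \cdot 0 = 0$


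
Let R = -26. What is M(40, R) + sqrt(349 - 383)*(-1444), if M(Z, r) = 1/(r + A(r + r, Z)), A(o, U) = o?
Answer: -1/78 - 1444*I*sqrt(34) ≈ -0.012821 - 8419.9*I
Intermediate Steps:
M(Z, r) = 1/(3*r) (M(Z, r) = 1/(r + (r + r)) = 1/(r + 2*r) = 1/(3*r))
M(40, R) + sqrt(349 - 383)*(-1444) = (1/3)/(-26) + sqrt(349 - 383)*(-1444) = (1/3)*(-1/26) + sqrt(-34)*(-1444) = -1/78 + (I*sqrt(34))*(-1444) = -1/78 - 1444*I*sqrt(34)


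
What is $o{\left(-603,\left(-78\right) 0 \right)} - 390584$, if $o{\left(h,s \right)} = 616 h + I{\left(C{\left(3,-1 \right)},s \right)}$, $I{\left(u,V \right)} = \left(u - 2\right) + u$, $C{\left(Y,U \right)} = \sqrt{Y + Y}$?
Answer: $-762034 + 2 \sqrt{6} \approx -7.6203 \cdot 10^{5}$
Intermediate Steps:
$C{\left(Y,U \right)} = \sqrt{2} \sqrt{Y}$ ($C{\left(Y,U \right)} = \sqrt{2 Y} = \sqrt{2} \sqrt{Y}$)
$I{\left(u,V \right)} = -2 + 2 u$ ($I{\left(u,V \right)} = \left(-2 + u\right) + u = -2 + 2 u$)
$o{\left(h,s \right)} = -2 + 2 \sqrt{6} + 616 h$ ($o{\left(h,s \right)} = 616 h - \left(2 - 2 \sqrt{2} \sqrt{3}\right) = 616 h - \left(2 - 2 \sqrt{6}\right) = -2 + 2 \sqrt{6} + 616 h$)
$o{\left(-603,\left(-78\right) 0 \right)} - 390584 = \left(-2 + 2 \sqrt{6} + 616 \left(-603\right)\right) - 390584 = \left(-2 + 2 \sqrt{6} - 371448\right) - 390584 = \left(-371450 + 2 \sqrt{6}\right) - 390584 = -762034 + 2 \sqrt{6}$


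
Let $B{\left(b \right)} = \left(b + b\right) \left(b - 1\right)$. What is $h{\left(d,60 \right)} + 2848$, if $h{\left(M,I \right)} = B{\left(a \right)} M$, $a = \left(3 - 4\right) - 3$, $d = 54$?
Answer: $5008$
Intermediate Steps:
$a = -4$ ($a = -1 - 3 = -4$)
$B{\left(b \right)} = 2 b \left(-1 + b\right)$
$h{\left(M,I \right)} = 40 M$ ($h{\left(M,I \right)} = 2 \left(-4\right) \left(-1 - 4\right) M = 2 \left(-4\right) \left(-5\right) M = 40 M$)
$h{\left(d,60 \right)} + 2848 = 40 \cdot 54 + 2848 = 2160 + 2848 = 5008$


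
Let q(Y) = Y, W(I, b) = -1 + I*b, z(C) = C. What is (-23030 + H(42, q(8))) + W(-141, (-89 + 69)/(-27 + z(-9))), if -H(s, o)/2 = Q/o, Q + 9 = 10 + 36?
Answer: -277423/12 ≈ -23119.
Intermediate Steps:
Q = 37 (Q = -9 + (10 + 36) = -9 + 46 = 37)
H(s, o) = -74/o
(-23030 + H(42, q(8))) + W(-141, (-89 + 69)/(-27 + z(-9))) = (-23030 - 74/8) + (-1 - 141*(-89 + 69)/(-27 - 9)) = (-23030 - 74*⅛) + (-1 - (-2820)/(-36)) = (-23030 - 37/4) + (-1 - (-2820)*(-1)/36) = -92157/4 + (-1 - 141*5/9) = -92157/4 + (-1 - 235/3) = -92157/4 - 238/3 = -277423/12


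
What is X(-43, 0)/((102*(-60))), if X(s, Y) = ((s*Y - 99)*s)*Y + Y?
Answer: 0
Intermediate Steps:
X(s, Y) = Y + Y*s*(-99 + Y*s) (X(s, Y) = ((Y*s - 99)*s)*Y + Y = ((-99 + Y*s)*s)*Y + Y = (s*(-99 + Y*s))*Y + Y = Y*s*(-99 + Y*s) + Y = Y + Y*s*(-99 + Y*s))
X(-43, 0)/((102*(-60))) = (0*(1 - 99*(-43) + 0*(-43)²))/((102*(-60))) = (0*(1 + 4257 + 0*1849))/(-6120) = (0*(1 + 4257 + 0))*(-1/6120) = (0*4258)*(-1/6120) = 0*(-1/6120) = 0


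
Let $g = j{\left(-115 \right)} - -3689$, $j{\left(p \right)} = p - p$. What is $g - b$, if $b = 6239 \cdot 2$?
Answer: $-8789$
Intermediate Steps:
$j{\left(p \right)} = 0$
$b = 12478$
$g = 3689$ ($g = 0 - -3689 = 0 + 3689 = 3689$)
$g - b = 3689 - 12478 = -8789$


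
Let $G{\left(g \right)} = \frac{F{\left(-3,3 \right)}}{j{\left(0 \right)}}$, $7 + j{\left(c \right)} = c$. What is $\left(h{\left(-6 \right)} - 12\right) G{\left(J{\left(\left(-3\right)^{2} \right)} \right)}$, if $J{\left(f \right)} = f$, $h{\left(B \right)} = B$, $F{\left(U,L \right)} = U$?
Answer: $- \frac{54}{7} \approx -7.7143$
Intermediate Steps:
$j{\left(c \right)} = -7 + c$
$G{\left(g \right)} = \frac{3}{7}$ ($G{\left(g \right)} = - \frac{3}{-7 + 0} = - \frac{3}{-7} = \left(-3\right) \left(- \frac{1}{7}\right) = \frac{3}{7}$)
$\left(h{\left(-6 \right)} - 12\right) G{\left(J{\left(\left(-3\right)^{2} \right)} \right)} = \left(-6 - 12\right) \frac{3}{7} = \left(-18\right) \frac{3}{7} = - \frac{54}{7}$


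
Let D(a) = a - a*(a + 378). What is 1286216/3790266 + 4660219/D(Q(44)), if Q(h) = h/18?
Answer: -715322203240247/142381342290 ≈ -5024.0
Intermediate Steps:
Q(h) = h/18 (Q(h) = h*(1/18) = h/18)
D(a) = a - a*(378 + a)
1286216/3790266 + 4660219/D(Q(44)) = 1286216/3790266 + 4660219/((-(1/18)*44*(377 + (1/18)*44))) = 1286216*(1/3790266) + 4660219/((-1*22/9*(377 + 22/9))) = 643108/1895133 + 4660219/((-1*22/9*3415/9)) = 643108/1895133 + 4660219/(-75130/81) = 643108/1895133 + 4660219*(-81/75130) = 643108/1895133 - 377477739/75130 = -715322203240247/142381342290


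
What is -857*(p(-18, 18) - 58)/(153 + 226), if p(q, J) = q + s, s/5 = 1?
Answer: 60847/379 ≈ 160.55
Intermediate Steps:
s = 5 (s = 5*1 = 5)
p(q, J) = 5 + q (p(q, J) = q + 5 = 5 + q)
-857*(p(-18, 18) - 58)/(153 + 226) = -857*((5 - 18) - 58)/(153 + 226) = -857/(379/(-13 - 58)) = -857/(379/(-71)) = -857/(379*(-1/71)) = -857/(-379/71) = -857*(-71/379) = 60847/379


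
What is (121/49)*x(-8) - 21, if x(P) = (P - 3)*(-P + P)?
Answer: -21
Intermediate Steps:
x(P) = 0 (x(P) = (-3 + P)*0 = 0)
(121/49)*x(-8) - 21 = (121/49)*0 - 21 = 0 - 21 = -21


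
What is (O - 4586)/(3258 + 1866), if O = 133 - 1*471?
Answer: -1231/1281 ≈ -0.96097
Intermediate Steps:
O = -338 (O = 133 - 471 = -338)
(O - 4586)/(3258 + 1866) = (-338 - 4586)/(3258 + 1866) = -4924/5124 = -4924*1/5124 = -1231/1281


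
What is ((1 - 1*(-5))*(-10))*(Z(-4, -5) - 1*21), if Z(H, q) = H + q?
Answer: 1800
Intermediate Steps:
((1 - 1*(-5))*(-10))*(Z(-4, -5) - 1*21) = ((1 - 1*(-5))*(-10))*((-4 - 5) - 1*21) = ((1 + 5)*(-10))*(-9 - 21) = (6*(-10))*(-30) = -60*(-30) = 1800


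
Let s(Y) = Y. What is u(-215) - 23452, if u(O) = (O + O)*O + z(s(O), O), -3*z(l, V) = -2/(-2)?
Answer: 206993/3 ≈ 68998.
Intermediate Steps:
z(l, V) = -⅓ (z(l, V) = -(-2)/(3*(-2)) = -(-2)*(-1)/(3*2) = -⅓*1 = -⅓)
u(O) = -⅓ + 2*O² (u(O) = (O + O)*O - ⅓ = (2*O)*O - ⅓ = 2*O² - ⅓ = -⅓ + 2*O²)
u(-215) - 23452 = (-⅓ + 2*(-215)²) - 23452 = (-⅓ + 2*46225) - 23452 = (-⅓ + 92450) - 23452 = 277349/3 - 23452 = 206993/3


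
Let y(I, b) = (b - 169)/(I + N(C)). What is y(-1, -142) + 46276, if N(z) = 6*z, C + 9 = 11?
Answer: 508725/11 ≈ 46248.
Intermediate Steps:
C = 2 (C = -9 + 11 = 2)
y(I, b) = (-169 + b)/(12 + I) (y(I, b) = (b - 169)/(I + 6*2) = (-169 + b)/(I + 12) = (-169 + b)/(12 + I))
y(-1, -142) + 46276 = (-169 - 142)/(12 - 1) + 46276 = -311/11 + 46276 = 508725/11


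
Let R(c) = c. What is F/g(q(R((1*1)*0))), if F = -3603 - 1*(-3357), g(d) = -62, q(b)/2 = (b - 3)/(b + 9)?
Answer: 123/31 ≈ 3.9677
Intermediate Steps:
q(b) = 2*(-3 + b)/(9 + b) (q(b) = 2*((b - 3)/(b + 9)) = 2*((-3 + b)/(9 + b)) = 2*(-3 + b)/(9 + b))
F = -246 (F = -3603 + 3357 = -246)
F/g(q(R((1*1)*0))) = -246/(-62) = -246*(-1/62) = 123/31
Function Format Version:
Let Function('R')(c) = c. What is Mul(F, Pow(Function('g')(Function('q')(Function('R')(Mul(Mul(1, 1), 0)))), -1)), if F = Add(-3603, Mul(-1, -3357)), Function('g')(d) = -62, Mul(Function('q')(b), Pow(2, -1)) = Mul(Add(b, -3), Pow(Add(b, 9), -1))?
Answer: Rational(123, 31) ≈ 3.9677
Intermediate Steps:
Function('q')(b) = Mul(2, Pow(Add(9, b), -1), Add(-3, b)) (Function('q')(b) = Mul(2, Mul(Add(b, -3), Pow(Add(b, 9), -1))) = Mul(2, Mul(Add(-3, b), Pow(Add(9, b), -1))) = Mul(2, Mul(Pow(Add(9, b), -1), Add(-3, b))) = Mul(2, Pow(Add(9, b), -1), Add(-3, b)))
F = -246 (F = Add(-3603, 3357) = -246)
Mul(F, Pow(Function('g')(Function('q')(Function('R')(Mul(Mul(1, 1), 0)))), -1)) = Mul(-246, Pow(-62, -1)) = Mul(-246, Rational(-1, 62)) = Rational(123, 31)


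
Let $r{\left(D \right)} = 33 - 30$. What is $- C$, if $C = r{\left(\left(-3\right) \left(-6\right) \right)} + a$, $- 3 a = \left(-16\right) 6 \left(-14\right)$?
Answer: $445$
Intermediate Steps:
$r{\left(D \right)} = 3$
$a = -448$ ($a = - \frac{\left(-16\right) 6 \left(-14\right)}{3} = - \frac{\left(-96\right) \left(-14\right)}{3} = \left(- \frac{1}{3}\right) 1344 = -448$)
$C = -445$ ($C = 3 - 448 = -445$)
$- C = \left(-1\right) \left(-445\right) = 445$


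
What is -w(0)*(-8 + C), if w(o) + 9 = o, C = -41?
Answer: -441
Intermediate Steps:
w(o) = -9 + o
-w(0)*(-8 + C) = -(-9 + 0)*(-8 - 41) = -(-9)*(-49) = -1*441 = -441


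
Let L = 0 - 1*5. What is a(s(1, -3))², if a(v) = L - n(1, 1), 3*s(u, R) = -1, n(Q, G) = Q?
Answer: 36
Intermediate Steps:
L = -5 (L = 0 - 5 = -5)
s(u, R) = -⅓ (s(u, R) = (⅓)*(-1) = -⅓)
a(v) = -6 (a(v) = -5 - 1*1 = -5 - 1 = -6)
a(s(1, -3))² = (-6)² = 36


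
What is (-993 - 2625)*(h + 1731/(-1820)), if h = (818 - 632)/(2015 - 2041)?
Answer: 26684559/910 ≈ 29324.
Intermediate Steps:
h = -93/13 (h = 186/(-26) = 186*(-1/26) = -93/13 ≈ -7.1538)
(-993 - 2625)*(h + 1731/(-1820)) = (-993 - 2625)*(-93/13 + 1731/(-1820)) = -3618*(-93/13 + 1731*(-1/1820)) = -3618*(-93/13 - 1731/1820) = -3618*(-14751/1820) = 26684559/910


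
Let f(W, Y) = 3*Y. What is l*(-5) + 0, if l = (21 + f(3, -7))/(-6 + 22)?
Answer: 0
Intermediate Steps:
l = 0 (l = (21 + 3*(-7))/(-6 + 22) = (21 - 21)/16 = 0*(1/16) = 0)
l*(-5) + 0 = 0*(-5) + 0 = 0 + 0 = 0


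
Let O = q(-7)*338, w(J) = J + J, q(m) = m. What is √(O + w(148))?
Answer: 3*I*√230 ≈ 45.497*I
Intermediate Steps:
w(J) = 2*J
O = -2366 (O = -7*338 = -2366)
√(O + w(148)) = √(-2366 + 2*148) = √(-2366 + 296) = √(-2070) = 3*I*√230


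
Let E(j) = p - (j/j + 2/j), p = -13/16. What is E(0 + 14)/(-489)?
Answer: 73/18256 ≈ 0.0039987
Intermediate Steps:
p = -13/16 ≈ -0.81250
E(j) = -29/16 - 2/j (E(j) = -13/16 - (j/j + 2/j) = -13/16 - (1 + 2/j) = -13/16 + (-1 - 2/j) = -29/16 - 2/j)
E(0 + 14)/(-489) = (-29/16 - 2/(0 + 14))/(-489) = (-29/16 - 2/14)*(-1/489) = (-29/16 - 2*1/14)*(-1/489) = (-29/16 - ⅐)*(-1/489) = -219/112*(-1/489) = 73/18256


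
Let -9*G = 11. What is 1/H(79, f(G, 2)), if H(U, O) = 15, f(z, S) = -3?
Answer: 1/15 ≈ 0.066667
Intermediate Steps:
G = -11/9 (G = -⅑*11 = -11/9 ≈ -1.2222)
1/H(79, f(G, 2)) = 1/15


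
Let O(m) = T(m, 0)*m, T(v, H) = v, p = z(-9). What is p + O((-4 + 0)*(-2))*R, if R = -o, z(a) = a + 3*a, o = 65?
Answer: -4196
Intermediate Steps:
z(a) = 4*a
R = -65 (R = -1*65 = -65)
p = -36 (p = 4*(-9) = -36)
O(m) = m² (O(m) = m*m = m²)
p + O((-4 + 0)*(-2))*R = -36 + ((-4 + 0)*(-2))²*(-65) = -36 + (-4*(-2))²*(-65) = -36 + 8²*(-65) = -36 + 64*(-65) = -36 - 4160 = -4196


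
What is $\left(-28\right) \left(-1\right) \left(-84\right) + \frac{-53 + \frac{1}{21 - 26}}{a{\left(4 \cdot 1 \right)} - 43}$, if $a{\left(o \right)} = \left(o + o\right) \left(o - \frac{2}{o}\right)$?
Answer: $- \frac{176134}{75} \approx -2348.5$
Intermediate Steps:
$a{\left(o \right)} = 2 o \left(o - \frac{2}{o}\right)$
$\left(-28\right) \left(-1\right) \left(-84\right) + \frac{-53 + \frac{1}{21 - 26}}{a{\left(4 \cdot 1 \right)} - 43} = \left(-28\right) \left(-1\right) \left(-84\right) + \frac{-53 + \frac{1}{21 - 26}}{\left(-4 + 2 \left(4 \cdot 1\right)^{2}\right) - 43} = 28 \left(-84\right) + \frac{-53 + \frac{1}{-5}}{\left(-4 + 2 \cdot 4^{2}\right) - 43} = -2352 + \frac{-53 - \frac{1}{5}}{\left(-4 + 2 \cdot 16\right) - 43} = -2352 - \frac{266}{5 \left(\left(-4 + 32\right) - 43\right)} = -2352 - \frac{266}{5 \left(28 - 43\right)} = -2352 - \frac{266}{5 \left(-15\right)} = -2352 - - \frac{266}{75} = -2352 + \frac{266}{75} = - \frac{176134}{75}$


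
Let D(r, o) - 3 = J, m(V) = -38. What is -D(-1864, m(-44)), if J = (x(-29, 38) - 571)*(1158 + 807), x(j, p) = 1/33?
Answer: 12341477/11 ≈ 1.1220e+6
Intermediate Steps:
x(j, p) = 1/33 (x(j, p) = 1*(1/33) = 1/33)
J = -12341510/11 (J = (1/33 - 571)*(1158 + 807) = -18842/33*1965 = -12341510/11 ≈ -1.1220e+6)
D(r, o) = -12341477/11 (D(r, o) = 3 - 12341510/11 = -12341477/11)
-D(-1864, m(-44)) = -1*(-12341477/11) = 12341477/11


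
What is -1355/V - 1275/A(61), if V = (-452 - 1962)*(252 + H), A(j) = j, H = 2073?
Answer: -1431183719/68473110 ≈ -20.901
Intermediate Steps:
V = -5612550 (V = (-452 - 1962)*(252 + 2073) = -2414*2325 = -5612550)
-1355/V - 1275/A(61) = -1355/(-5612550) - 1275/61 = -1355*(-1/5612550) - 1275*1/61 = 271/1122510 - 1275/61 = -1431183719/68473110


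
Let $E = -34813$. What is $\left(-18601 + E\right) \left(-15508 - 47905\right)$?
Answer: $3387141982$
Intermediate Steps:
$\left(-18601 + E\right) \left(-15508 - 47905\right) = \left(-18601 - 34813\right) \left(-15508 - 47905\right) = \left(-53414\right) \left(-63413\right) = 3387141982$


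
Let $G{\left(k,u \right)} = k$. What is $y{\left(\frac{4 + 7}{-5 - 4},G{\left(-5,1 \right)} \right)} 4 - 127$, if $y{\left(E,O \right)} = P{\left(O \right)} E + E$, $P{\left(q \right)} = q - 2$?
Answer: $- \frac{293}{3} \approx -97.667$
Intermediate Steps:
$P{\left(q \right)} = -2 + q$
$y{\left(E,O \right)} = E + E \left(-2 + O\right)$ ($y{\left(E,O \right)} = \left(-2 + O\right) E + E = E \left(-2 + O\right) + E = E + E \left(-2 + O\right)$)
$y{\left(\frac{4 + 7}{-5 - 4},G{\left(-5,1 \right)} \right)} 4 - 127 = \frac{4 + 7}{-5 - 4} \left(-1 - 5\right) 4 - 127 = \frac{11}{-9} \left(-6\right) 4 - 127 = 11 \left(- \frac{1}{9}\right) \left(-6\right) 4 - 127 = \left(- \frac{11}{9}\right) \left(-6\right) 4 - 127 = \frac{22}{3} \cdot 4 - 127 = \frac{88}{3} - 127 = - \frac{293}{3}$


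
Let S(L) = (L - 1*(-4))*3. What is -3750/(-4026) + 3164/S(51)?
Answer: 202379/10065 ≈ 20.107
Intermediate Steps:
S(L) = 12 + 3*L (S(L) = (L + 4)*3 = (4 + L)*3 = 12 + 3*L)
-3750/(-4026) + 3164/S(51) = -3750/(-4026) + 3164/(12 + 3*51) = -3750*(-1/4026) + 3164/(12 + 153) = 625/671 + 3164/165 = 202379/10065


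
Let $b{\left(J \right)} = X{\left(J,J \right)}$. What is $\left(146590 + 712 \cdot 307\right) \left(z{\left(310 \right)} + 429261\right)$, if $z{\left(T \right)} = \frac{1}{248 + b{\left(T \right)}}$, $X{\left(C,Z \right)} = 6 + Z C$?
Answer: $\frac{7551983535339865}{48177} \approx 1.5676 \cdot 10^{11}$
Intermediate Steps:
$X{\left(C,Z \right)} = 6 + C Z$
$b{\left(J \right)} = 6 + J^{2}$ ($b{\left(J \right)} = 6 + J J = 6 + J^{2}$)
$z{\left(T \right)} = \frac{1}{254 + T^{2}}$ ($z{\left(T \right)} = \frac{1}{248 + \left(6 + T^{2}\right)} = \frac{1}{254 + T^{2}}$)
$\left(146590 + 712 \cdot 307\right) \left(z{\left(310 \right)} + 429261\right) = \left(146590 + 712 \cdot 307\right) \left(\frac{1}{254 + 310^{2}} + 429261\right) = \left(146590 + 218584\right) \left(\frac{1}{254 + 96100} + 429261\right) = 365174 \left(\frac{1}{96354} + 429261\right) = 365174 \cdot \frac{41361014395}{96354} = \frac{7551983535339865}{48177}$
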